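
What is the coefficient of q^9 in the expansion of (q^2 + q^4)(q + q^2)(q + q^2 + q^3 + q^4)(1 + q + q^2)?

(q^2 + q^4) has coefficients 0,0,1,0,1 for degrees 0…4.
(q + q^2) has coefficients 0,1,1,0,0,0,0,0,0,0 for degrees 0…9.
Multiplying by (q + q^2 + q^3 + q^4) gives running coefficients 0,0,1,2,2,2,1,0,0,0 for degrees 0…9.
Finally multiplying by (1 + q + q^2), the product of all factors after the first has coefficients 0,0,1,3,5,6,5,3,1,0 for degrees 0…9.
[q^9] = 1·3 + 1·6 = 9.

9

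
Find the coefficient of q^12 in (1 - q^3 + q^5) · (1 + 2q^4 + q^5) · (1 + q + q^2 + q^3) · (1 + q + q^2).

5

(1 - q^3 + q^5) has coefficients 1,0,0,-1,0,1 for degrees 0…5.
(1 + 2q^4 + q^5) has coefficients 1,0,0,0,2,1,0,0,0,0,0,0,0 for degrees 0…12.
Multiplying by (1 + q + q^2 + q^3) gives running coefficients 1,1,1,1,2,3,3,3,1,0,0,0,0 for degrees 0…12.
Finally multiplying by (1 + q + q^2), the product of all factors after the first has coefficients 1,2,3,3,4,6,8,9,7,4,1,0,0 for degrees 0…12.
[q^12] = 1·0 − 1·4 + 1·9 = 5.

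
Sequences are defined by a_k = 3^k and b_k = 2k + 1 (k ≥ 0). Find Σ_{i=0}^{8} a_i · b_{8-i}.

19673

The convolution is the x^8 coefficient of A(x)B(x).
Σ = 1·17 + 3·15 + 9·13 + 27·11 + 81·9 + 243·7 + 729·5 + 2187·3 + 6561·1 = 19673.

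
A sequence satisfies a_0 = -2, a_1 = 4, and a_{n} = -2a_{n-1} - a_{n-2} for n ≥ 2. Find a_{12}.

-26

The ordinary generating function has denominator 1 + 2q + q^2.
Iterating the recurrence: a_0,…,a_{12} = -2, 4, -6, 8, -10, 12, -14, 16, -18, 20, -22, 24, -26.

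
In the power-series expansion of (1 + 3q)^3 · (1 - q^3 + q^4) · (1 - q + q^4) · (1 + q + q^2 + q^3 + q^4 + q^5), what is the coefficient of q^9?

(1 + 3q)^3 has coefficients 1,9,27,27 for degrees 0…3.
(1 - q^3 + q^4) has coefficients 1,0,0,-1,1,0,0,0,0,0 for degrees 0…9.
Multiplying by (1 - q + q^4) gives running coefficients 1,-1,0,-1,3,-1,0,-1,1,0 for degrees 0…9.
Finally multiplying by (1 + q + q^2 + q^3 + q^4 + q^5), the product of all factors after the first has coefficients 1,0,0,-1,2,1,0,0,1,2 for degrees 0…9.
[q^9] = 1·2 + 9·1 + 27·0 + 27·0 = 11.

11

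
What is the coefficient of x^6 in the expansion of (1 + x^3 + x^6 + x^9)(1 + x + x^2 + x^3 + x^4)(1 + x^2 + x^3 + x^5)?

7

(1 + x^3 + x^6 + x^9) has coefficients 1,0,0,1,0,0,1 for degrees 0…6.
(1 + x + x^2 + x^3 + x^4) has coefficients 1,1,1,1,1,0,0 for degrees 0…6.
Finally multiplying by (1 + x^2 + x^3 + x^5), the product of all factors after the first has coefficients 1,1,2,3,3,3,3 for degrees 0…6.
[x^6] = 1·3 + 1·3 + 1·1 = 7.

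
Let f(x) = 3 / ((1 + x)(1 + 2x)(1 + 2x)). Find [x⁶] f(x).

The denominator gives the recurrence a_n = −5a_(n−1) − 8a_(n−2) − 4a_(n−3) for n ≥ 3; the numerator fixes a_0 = 3, a_1 = -15, a_2 = 51.
Iterating: 3, -15, 51, -147, 387, -963, 2307, so a_6 = 2307.

2307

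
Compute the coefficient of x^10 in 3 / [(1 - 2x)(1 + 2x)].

The denominator gives the recurrence a_n = 4a_(n−2) for n ≥ 2; the numerator fixes a_0 = 3, a_1 = 0.
Iterating: 3, 0, 12, 0, 48, 0, 192, 0, 768, 0, 3072, so a_10 = 3072.

3072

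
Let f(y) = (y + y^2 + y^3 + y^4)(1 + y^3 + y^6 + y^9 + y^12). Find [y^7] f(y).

(y + y^2 + y^3 + y^4) has coefficients 0,1,1,1,1 for degrees 0…4.
(1 + y^3 + y^6 + y^9 + y^12) has coefficients 1,0,0,1,0,0,1,0 for degrees 0…7.
[y^7] = 1·1 + 1·0 + 1·0 + 1·1 = 2.

2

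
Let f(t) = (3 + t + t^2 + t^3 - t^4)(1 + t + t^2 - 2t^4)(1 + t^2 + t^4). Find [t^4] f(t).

(3 + t + t^2 + t^3 - t^4) has coefficients 3,1,1,1,-1 for degrees 0…4.
(1 + t + t^2 - 2t^4) has coefficients 1,1,1,0,-2 for degrees 0…4.
Finally multiplying by (1 + t^2 + t^4), the product of all factors after the first has coefficients 1,1,2,1,0 for degrees 0…4.
[t^4] = 3·0 + 1·1 + 1·2 + 1·1 − 1·1 = 3.

3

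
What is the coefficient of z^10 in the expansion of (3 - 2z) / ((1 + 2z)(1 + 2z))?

44032

The denominator gives the recurrence a_n = −4a_(n−1) − 4a_(n−2) for n ≥ 2; the numerator fixes a_0 = 3, a_1 = -14.
Iterating: 3, -14, 44, -120, 304, -736, 1728, -3968, 8960, -19968, 44032, so a_10 = 44032.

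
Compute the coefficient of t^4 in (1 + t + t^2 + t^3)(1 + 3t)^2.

15

(1 + t + t^2 + t^3) has coefficients 1,1,1,1 for degrees 0…3.
(1 + 3t)^2 has coefficients 1,6,9,0,0 for degrees 0…4.
[t^4] = 1·0 + 1·0 + 1·9 + 1·6 = 15.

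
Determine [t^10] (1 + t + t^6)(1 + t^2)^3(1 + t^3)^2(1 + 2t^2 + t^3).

40

(1 + t + t^6) has coefficients 1,1,0,0,0,0,1 for degrees 0…6.
(1 + t^2)^3 has coefficients 1,0,3,0,3,0,1,0,0,0,0 for degrees 0…10.
Multiplying by (1 + t^3)^2 gives running coefficients 1,0,3,2,3,6,2,6,3,2,3 for degrees 0…10.
Finally multiplying by (1 + 2t^2 + t^3), the product of all factors after the first has coefficients 1,0,5,3,9,13,10,21,13,16,15 for degrees 0…10.
[t^10] = 1·15 + 1·16 + 1·9 = 40.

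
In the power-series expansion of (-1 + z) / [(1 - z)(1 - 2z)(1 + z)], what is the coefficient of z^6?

Partial fractions give a closed form: a_n = (-2/3)·2^n + (-1/3)·(-1)^n.
At n = 6: a_6 = -43.

-43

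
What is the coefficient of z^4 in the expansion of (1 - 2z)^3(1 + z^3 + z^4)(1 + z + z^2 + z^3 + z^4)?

-5

(1 - 2z)^3 has coefficients 1,-6,12,-8 for degrees 0…3.
(1 + z^3 + z^4) has coefficients 1,0,0,1,1 for degrees 0…4.
Finally multiplying by (1 + z + z^2 + z^3 + z^4), the product of all factors after the first has coefficients 1,1,1,2,3 for degrees 0…4.
[z^4] = 1·3 − 6·2 + 12·1 − 8·1 = -5.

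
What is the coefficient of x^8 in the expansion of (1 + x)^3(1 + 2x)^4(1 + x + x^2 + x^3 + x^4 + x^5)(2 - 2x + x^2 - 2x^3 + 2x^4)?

(1 + x)^3 has coefficients 1,3,3,1 for degrees 0…3.
(1 + 2x)^4 has coefficients 1,8,24,32,16,0,0,0,0 for degrees 0…8.
Multiplying by (1 + x + x^2 + x^3 + x^4 + x^5) gives running coefficients 1,9,33,65,81,81,80,72,48 for degrees 0…8.
Finally multiplying by (2 - 2x + x^2 - 2x^3 + 2x^4), the product of all factors after the first has coefficients 2,16,49,71,49,17,15,33,32 for degrees 0…8.
[x^8] = 1·32 + 3·33 + 3·15 + 1·17 = 193.

193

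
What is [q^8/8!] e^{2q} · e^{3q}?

390625

The EGF product rule gives c_8 = Σ_{k_1+k_2=8} C(8; k_1,k_2) · ∏ g_i(k_i), where e^{2q} gives (2)^k; e^{3q} gives (3)^k.
g_1(k) for k = 0…8: 1, 2, 4, 8, 16, 32, 64, 128, 256.
g_2(k) for k = 0…8: 1, 3, 9, 27, 81, 243, 729, 2187, 6561.
c_8 = Σ_k C(8,k)·g_1(k)·g_2(8−k) = 1·1·6561 + 8·2·2187 + 28·4·729 + 56·8·243 + 70·16·81 + 56·32·27 + 28·64·9 + 8·128·3 + 1·256·1 = 6561 + 34992 + 81648 + 108864 + 90720 + 48384 + 16128 + 3072 + 256 = 390625.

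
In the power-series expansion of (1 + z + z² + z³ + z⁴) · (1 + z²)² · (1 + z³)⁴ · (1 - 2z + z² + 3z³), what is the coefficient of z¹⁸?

42

(1 + z + z² + z³ + z⁴) has coefficients 1,1,1,1,1 for degrees 0…4.
(1 + z²)² has coefficients 1,0,2,0,1,0,0,0,0,0,0,0,0,0,0,0,0,0,0 for degrees 0…18.
Multiplying by (1 + z³)⁴ gives running coefficients 1,0,2,4,1,8,6,4,12,4,6,8,1,4,2,0,1,0,0 for degrees 0…18.
Finally multiplying by (1 - 2z + z² + 3z³), the product of all factors after the first has coefficients 1,-2,3,3,-5,16,3,3,34,2,22,36,3,28,19,3,15,4,1 for degrees 0…18.
[z¹⁸] = 1·1 + 1·4 + 1·15 + 1·3 + 1·19 = 42.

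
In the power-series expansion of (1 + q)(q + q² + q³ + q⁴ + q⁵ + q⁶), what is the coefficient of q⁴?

(1 + q) has coefficients 1,1 for degrees 0…1.
(q + q² + q³ + q⁴ + q⁵ + q⁶) has coefficients 0,1,1,1,1 for degrees 0…4.
[q⁴] = 1·1 + 1·1 = 2.

2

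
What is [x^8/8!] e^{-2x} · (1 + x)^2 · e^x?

The EGF product rule gives c_8 = Σ_{k_1+k_2+k_3=8} C(8; k_1,k_2,k_3) · ∏ g_i(k_i), where e^{-2x} gives (-2)^k; (1+x)^2 gives the falling factorial (2)_k; e^x gives (1)^k.
g_1(k) for k = 0…8: 1, -2, 4, -8, 16, -32, 64, -128, 256.
g_2(k) for k = 0…8: 1, 2, 2, 0, 0, 0, 0, 0, 0.
g_3(k) for k = 0…8: 1, 1, 1, 1, 1, 1, 1, 1, 1.
First combine the last two factors: h(k) = Σ_j C(k,j)·g_2(j)·g_3(k−j) for k = 0…8: 1, 3, 7, 13, 21, 31, 43, 57, 73.
c_8 = Σ_k C(8,k)·g_1(k)·h(8−k) = 1·1·73 + 8·(-2)·57 + 28·4·43 + 56·(-8)·31 + 70·16·21 + 56·(-32)·13 + 28·64·7 + 8·(-128)·3 + 1·256·1 = 73 − 912 + 4816 − 13888 + 23520 − 23296 + 12544 − 3072 + 256 = 41.

41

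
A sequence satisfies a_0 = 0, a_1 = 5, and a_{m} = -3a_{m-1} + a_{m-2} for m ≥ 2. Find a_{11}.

The ordinary generating function has denominator 1 + 3x - x^2.
Iterating the recurrence: a_0,…,a_{11} = 0, 5, -15, 50, -165, 545, -1800, 5945, -19635, 64850, -214185, 707405.

707405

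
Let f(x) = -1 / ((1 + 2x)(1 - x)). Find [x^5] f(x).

21

Partial fractions give a closed form: a_n = (-2/3)·(-2)^n + (-1/3)·1^n.
At n = 5: a_5 = 21.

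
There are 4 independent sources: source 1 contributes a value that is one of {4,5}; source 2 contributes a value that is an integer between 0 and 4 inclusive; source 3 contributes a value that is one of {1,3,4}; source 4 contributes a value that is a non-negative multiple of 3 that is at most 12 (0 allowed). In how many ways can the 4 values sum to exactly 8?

6

The generating function for the choices is (t^4 + t^5)·(1 + t + t^2 + t^3 + t^4)·(t + t^3 + t^4)·(1 + t^3 + t^6 + t^9 + t^12); the count is [t^8].
(t^4 + t^5) has coefficients 0,0,0,0,1,1 for degrees 0…5.
(1 + t + t^2 + t^3 + t^4) has coefficients 1,1,1,1,1,0,0,0,0 for degrees 0…8.
Multiplying by (t + t^3 + t^4) gives running coefficients 0,1,1,2,3,3,2,2,1 for degrees 0…8.
Finally multiplying by (1 + t^3 + t^6 + t^9 + t^12), the product of all factors after the first has coefficients 0,1,1,2,4,4,4,6,5 for degrees 0…8.
[t^8] = 1·4 + 1·2 = 6.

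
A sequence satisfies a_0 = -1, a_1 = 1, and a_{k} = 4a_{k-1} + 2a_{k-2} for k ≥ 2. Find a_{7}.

The ordinary generating function has denominator 1 - 4x - 2x^2.
Iterating the recurrence: a_0,…,a_{7} = -1, 1, 2, 10, 44, 196, 872, 3880.

3880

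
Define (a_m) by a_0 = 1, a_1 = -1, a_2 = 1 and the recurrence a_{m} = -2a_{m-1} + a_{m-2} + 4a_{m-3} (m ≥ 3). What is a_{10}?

-63

The ordinary generating function has denominator 1 + 2q - q^2 - 4q^3.
Iterating the recurrence: a_0,…,a_{10} = 1, -1, 1, 1, -5, 15, -31, 57, -85, 103, -63.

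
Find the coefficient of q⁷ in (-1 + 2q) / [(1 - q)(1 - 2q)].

Partial fractions give a closed form: a_n = (-1)·1^n.
At n = 7: a_7 = -1.

-1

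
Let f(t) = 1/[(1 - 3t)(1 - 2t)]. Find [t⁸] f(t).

Partial fractions give a closed form: a_n = (3)·3^n + (-2)·2^n.
At n = 8: a_8 = 19171.

19171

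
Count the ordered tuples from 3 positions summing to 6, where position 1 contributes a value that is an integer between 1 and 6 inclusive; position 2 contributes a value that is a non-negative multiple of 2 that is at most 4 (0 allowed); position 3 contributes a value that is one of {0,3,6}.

5

The generating function for the choices is (y + y² + y³ + y⁴ + y⁵ + y⁶)·(1 + y² + y⁴)·(1 + y³ + y⁶); the count is [y⁶].
(y + y² + y³ + y⁴ + y⁵ + y⁶) has coefficients 0,1,1,1,1,1,1 for degrees 0…6.
(1 + y² + y⁴) has coefficients 1,0,1,0,1,0,0 for degrees 0…6.
Finally multiplying by (1 + y³ + y⁶), the product of all factors after the first has coefficients 1,0,1,1,1,1,1 for degrees 0…6.
[y⁶] = 1·1 + 1·1 + 1·1 + 1·1 + 1·0 + 1·1 = 5.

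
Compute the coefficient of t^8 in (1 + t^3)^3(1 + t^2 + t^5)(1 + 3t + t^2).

9

(1 + t^3)^3 has coefficients 1,0,0,3,0,0,3,0,0 for degrees 0…8.
(1 + t^2 + t^5) has coefficients 1,0,1,0,0,1,0,0,0 for degrees 0…8.
Finally multiplying by (1 + 3t + t^2), the product of all factors after the first has coefficients 1,3,2,3,1,1,3,1,0 for degrees 0…8.
[t^8] = 1·0 + 3·1 + 3·2 = 9.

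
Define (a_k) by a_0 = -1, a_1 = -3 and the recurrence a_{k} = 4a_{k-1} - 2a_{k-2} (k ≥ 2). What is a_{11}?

-627232

The ordinary generating function has denominator 1 - 4q + 2q^2.
Iterating the recurrence: a_0,…,a_{11} = -1, -3, -10, -34, -116, -396, -1352, -4616, -15760, -53808, -183712, -627232.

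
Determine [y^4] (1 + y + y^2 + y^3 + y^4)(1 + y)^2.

4

(1 + y + y^2 + y^3 + y^4) has coefficients 1,1,1,1,1 for degrees 0…4.
(1 + y)^2 has coefficients 1,2,1,0,0 for degrees 0…4.
[y^4] = 1·0 + 1·0 + 1·1 + 1·2 + 1·1 = 4.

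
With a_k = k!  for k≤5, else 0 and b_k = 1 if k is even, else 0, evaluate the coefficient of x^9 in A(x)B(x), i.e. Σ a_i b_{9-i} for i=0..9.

Write out a_i and b_{9-i} for i = 0,…,9 and sum the products.
Σ = 1·0 + 1·1 + 2·0 + 6·1 + 24·0 + 120·1 + 0·0 + 0·1 + 0·0 + 0·1 = 127.

127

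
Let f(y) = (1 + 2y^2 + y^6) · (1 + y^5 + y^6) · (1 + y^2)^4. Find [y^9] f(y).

14

(1 + 2y^2 + y^6) has coefficients 1,0,2,0,0,0,1 for degrees 0…6.
(1 + y^5 + y^6) has coefficients 1,0,0,0,0,1,1,0,0,0 for degrees 0…9.
Finally multiplying by (1 + y^2)^4, the product of all factors after the first has coefficients 1,0,4,0,6,1,5,4,5,6 for degrees 0…9.
[y^9] = 1·6 + 2·4 + 1·0 = 14.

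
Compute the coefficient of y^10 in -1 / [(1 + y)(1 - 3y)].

Partial fractions give a closed form: a_n = (-1/4)·(-1)^n + (-3/4)·3^n.
At n = 10: a_10 = -44287.

-44287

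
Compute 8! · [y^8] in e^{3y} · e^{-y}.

256

The EGF product rule gives c_8 = Σ_{k_1+k_2=8} C(8; k_1,k_2) · ∏ g_i(k_i), where e^{3y} gives (3)^k; e^{-y} gives (-1)^k.
g_1(k) for k = 0…8: 1, 3, 9, 27, 81, 243, 729, 2187, 6561.
g_2(k) for k = 0…8: 1, -1, 1, -1, 1, -1, 1, -1, 1.
c_8 = Σ_k C(8,k)·g_1(k)·g_2(8−k) = 1·1·1 + 8·3·(-1) + 28·9·1 + 56·27·(-1) + 70·81·1 + 56·243·(-1) + 28·729·1 + 8·2187·(-1) + 1·6561·1 = 1 − 24 + 252 − 1512 + 5670 − 13608 + 20412 − 17496 + 6561 = 256.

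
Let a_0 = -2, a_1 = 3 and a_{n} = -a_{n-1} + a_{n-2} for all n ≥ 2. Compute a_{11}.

377

The ordinary generating function has denominator 1 + q - q^2.
Iterating the recurrence: a_0,…,a_{11} = -2, 3, -5, 8, -13, 21, -34, 55, -89, 144, -233, 377.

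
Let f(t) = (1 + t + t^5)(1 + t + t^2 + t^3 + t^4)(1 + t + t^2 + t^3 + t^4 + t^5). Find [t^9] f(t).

8

(1 + t + t^5) has coefficients 1,1,0,0,0,1 for degrees 0…5.
(1 + t + t^2 + t^3 + t^4) has coefficients 1,1,1,1,1,0,0,0,0,0 for degrees 0…9.
Finally multiplying by (1 + t + t^2 + t^3 + t^4 + t^5), the product of all factors after the first has coefficients 1,2,3,4,5,5,4,3,2,1 for degrees 0…9.
[t^9] = 1·1 + 1·2 + 1·5 = 8.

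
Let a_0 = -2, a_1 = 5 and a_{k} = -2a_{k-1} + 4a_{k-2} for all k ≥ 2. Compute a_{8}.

The ordinary generating function has denominator 1 + 2q - 4q^2.
Iterating the recurrence: a_0,…,a_{8} = -2, 5, -18, 56, -184, 592, -1920, 6208, -20096.

-20096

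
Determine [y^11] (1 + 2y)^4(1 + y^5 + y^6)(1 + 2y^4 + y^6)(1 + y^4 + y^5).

(1 + 2y)^4 has coefficients 1,8,24,32,16 for degrees 0…4.
(1 + y^5 + y^6) has coefficients 1,0,0,0,0,1,1,0,0,0,0,0 for degrees 0…11.
Multiplying by (1 + 2y^4 + y^6) gives running coefficients 1,0,0,0,2,1,2,0,0,2,2,1 for degrees 0…11.
Finally multiplying by (1 + y^4 + y^5), the product of all factors after the first has coefficients 1,0,0,0,3,2,2,0,2,5,5,3 for degrees 0…11.
[y^11] = 1·3 + 8·5 + 24·5 + 32·2 + 16·0 = 227.

227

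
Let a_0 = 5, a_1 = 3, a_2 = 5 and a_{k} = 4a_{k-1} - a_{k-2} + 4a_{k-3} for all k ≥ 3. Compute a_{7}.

The ordinary generating function has denominator 1 - 4t + t^2 - 4t^3.
Iterating the recurrence: a_0,…,a_{7} = 5, 3, 5, 37, 155, 603, 2405, 9637.

9637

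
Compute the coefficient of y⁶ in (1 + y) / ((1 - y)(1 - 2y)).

190

Partial fractions give a closed form: a_n = (-2)·1^n + (3)·2^n.
At n = 6: a_6 = 190.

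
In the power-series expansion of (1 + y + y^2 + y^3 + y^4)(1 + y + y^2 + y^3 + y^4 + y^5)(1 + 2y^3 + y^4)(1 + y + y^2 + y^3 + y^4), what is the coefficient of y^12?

52

(1 + y + y^2 + y^3 + y^4) has coefficients 1,1,1,1,1 for degrees 0…4.
(1 + y + y^2 + y^3 + y^4 + y^5) has coefficients 1,1,1,1,1,1,0,0,0,0,0,0,0 for degrees 0…12.
Multiplying by (1 + 2y^3 + y^4) gives running coefficients 1,1,1,3,4,4,3,3,3,1,0,0,0 for degrees 0…12.
Finally multiplying by (1 + y + y^2 + y^3 + y^4), the product of all factors after the first has coefficients 1,2,3,6,10,13,15,17,17,14,10,7,4 for degrees 0…12.
[y^12] = 1·4 + 1·7 + 1·10 + 1·14 + 1·17 = 52.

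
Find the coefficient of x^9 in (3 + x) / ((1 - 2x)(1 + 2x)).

256

The denominator gives the recurrence a_n = 4a_(n−2) for n ≥ 3; the numerator fixes a_0 = 3, a_1 = 1, a_2 = 12.
Iterating: 3, 1, 12, 4, 48, 16, 192, 64, 768, 256, so a_9 = 256.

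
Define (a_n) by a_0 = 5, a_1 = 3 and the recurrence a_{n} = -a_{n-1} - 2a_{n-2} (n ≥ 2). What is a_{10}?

The ordinary generating function has denominator 1 + x + 2x^2.
Iterating the recurrence: a_0,…,a_{10} = 5, 3, -13, 7, 19, -33, -5, 71, -61, -81, 203.

203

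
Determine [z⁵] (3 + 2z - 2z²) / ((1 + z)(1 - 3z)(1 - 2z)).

1734

Partial fractions give a closed form: a_n = (-1/12)·(-1)^n + (31/4)·3^n + (-14/3)·2^n.
At n = 5: a_5 = 1734.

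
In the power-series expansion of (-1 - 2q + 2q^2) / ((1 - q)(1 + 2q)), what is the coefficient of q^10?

The denominator gives the recurrence a_n = −a_(n−1) + 2a_(n−2) for n ≥ 3; the numerator fixes a_0 = -1, a_1 = -1, a_2 = 1.
Iterating: -1, -1, 1, -3, 5, -11, 21, -43, 85, -171, 341, so a_10 = 341.

341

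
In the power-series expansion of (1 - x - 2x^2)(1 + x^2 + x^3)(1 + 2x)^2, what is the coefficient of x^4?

(1 - x - 2x^2) has coefficients 1,-1,-2 for degrees 0…2.
(1 + x^2 + x^3) has coefficients 1,0,1,1,0 for degrees 0…4.
Finally multiplying by (1 + 2x)^2, the product of all factors after the first has coefficients 1,4,5,5,8 for degrees 0…4.
[x^4] = 1·8 − 1·5 − 2·5 = -7.

-7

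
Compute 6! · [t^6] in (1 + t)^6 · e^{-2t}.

592

The EGF product rule gives c_6 = Σ_{k_1+k_2=6} C(6; k_1,k_2) · ∏ g_i(k_i), where (1+t)^6 gives the falling factorial (6)_k; e^{-2t} gives (-2)^k.
g_1(k) for k = 0…6: 1, 6, 30, 120, 360, 720, 720.
g_2(k) for k = 0…6: 1, -2, 4, -8, 16, -32, 64.
c_6 = Σ_k C(6,k)·g_1(k)·g_2(6−k) = 1·1·64 + 6·6·(-32) + 15·30·16 + 20·120·(-8) + 15·360·4 + 6·720·(-2) + 1·720·1 = 64 − 1152 + 7200 − 19200 + 21600 − 8640 + 720 = 592.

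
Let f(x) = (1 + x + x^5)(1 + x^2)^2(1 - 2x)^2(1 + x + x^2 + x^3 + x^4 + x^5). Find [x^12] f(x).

11

(1 + x + x^5) has coefficients 1,1,0,0,0,1 for degrees 0…5.
(1 + x^2)^2 has coefficients 1,0,2,0,1,0,0,0,0,0,0,0,0 for degrees 0…12.
Multiplying by (1 - 2x)^2 gives running coefficients 1,-4,6,-8,9,-4,4,0,0,0,0,0,0 for degrees 0…12.
Finally multiplying by (1 + x + x^2 + x^3 + x^4 + x^5), the product of all factors after the first has coefficients 1,-3,3,-5,4,0,3,7,1,9,0,4,0 for degrees 0…12.
[x^12] = 1·0 + 1·4 + 1·7 = 11.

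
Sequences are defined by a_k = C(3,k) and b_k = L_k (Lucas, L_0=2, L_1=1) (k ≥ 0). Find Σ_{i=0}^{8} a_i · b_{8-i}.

The convolution is the x^8 coefficient of A(x)B(x).
Σ = 1·47 + 3·29 + 3·18 + 1·11 + 0·7 + 0·4 + 0·3 + 0·1 + 0·2 = 199.

199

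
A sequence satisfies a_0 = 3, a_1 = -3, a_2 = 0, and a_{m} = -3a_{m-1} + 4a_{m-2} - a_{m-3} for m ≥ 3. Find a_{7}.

The ordinary generating function has denominator 1 + 3y - 4y^2 + y^3.
Iterating the recurrence: a_0,…,a_{7} = 3, -3, 0, -15, 48, -204, 819, -3321.

-3321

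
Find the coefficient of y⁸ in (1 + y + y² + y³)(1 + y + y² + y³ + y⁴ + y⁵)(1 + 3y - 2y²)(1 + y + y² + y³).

(1 + y + y² + y³) has coefficients 1,1,1,1 for degrees 0…3.
(1 + y + y² + y³ + y⁴ + y⁵) has coefficients 1,1,1,1,1,1,0,0,0 for degrees 0…8.
Multiplying by (1 + 3y - 2y²) gives running coefficients 1,4,2,2,2,2,1,-2,0 for degrees 0…8.
Finally multiplying by (1 + y + y² + y³), the product of all factors after the first has coefficients 1,5,7,9,10,8,7,3,1 for degrees 0…8.
[y⁸] = 1·1 + 1·3 + 1·7 + 1·8 = 19.

19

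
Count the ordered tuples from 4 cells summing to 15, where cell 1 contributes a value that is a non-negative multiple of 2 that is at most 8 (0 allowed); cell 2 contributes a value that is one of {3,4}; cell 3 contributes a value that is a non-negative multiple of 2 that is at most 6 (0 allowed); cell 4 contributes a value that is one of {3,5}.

The generating function for the choices is (1 + t² + t⁴ + t⁶ + t⁸)·(t³ + t⁴)·(1 + t² + t⁴ + t⁶)·(t³ + t⁵); the count is [t¹⁵].
(1 + t² + t⁴ + t⁶ + t⁸) has coefficients 1,0,1,0,1,0,1,0,1 for degrees 0…8.
(t³ + t⁴) has coefficients 0,0,0,1,1,0,0,0,0,0,0,0,0,0,0,0 for degrees 0…15.
Multiplying by (1 + t² + t⁴ + t⁶) gives running coefficients 0,0,0,1,1,1,1,1,1,1,1,0,0,0,0,0 for degrees 0…15.
Finally multiplying by (t³ + t⁵), the product of all factors after the first has coefficients 0,0,0,0,0,0,1,1,2,2,2,2,2,2,1,1 for degrees 0…15.
[t¹⁵] = 1·1 + 1·2 + 1·2 + 1·2 + 1·1 = 8.

8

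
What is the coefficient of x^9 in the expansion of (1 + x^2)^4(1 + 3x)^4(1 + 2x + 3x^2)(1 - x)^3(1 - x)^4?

150

(1 + x^2)^4 has coefficients 1,0,4,0,6,0,4,0,1 for degrees 0…8.
(1 + 3x)^4 has coefficients 1,12,54,108,81,0,0,0,0,0 for degrees 0…9.
Multiplying by (1 + 2x + 3x^2) gives running coefficients 1,14,81,252,459,486,243,0,0,0 for degrees 0…9.
Multiplying by (1 - x)^3 gives running coefficients 1,11,42,50,-68,-216,-90,270,243,-243 for degrees 0…9.
Finally multiplying by (1 - x)^4, the product of all factors after the first has coefficients 1,7,4,-56,-59,199,208,-344,-581,549 for degrees 0…9.
[x^9] = 1·549 + 4·(-344) + 6·199 + 4·(-56) + 1·7 = 150.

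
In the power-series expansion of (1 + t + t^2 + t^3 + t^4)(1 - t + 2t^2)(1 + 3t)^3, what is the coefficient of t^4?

(1 + t + t^2 + t^3 + t^4) has coefficients 1,1,1,1,1 for degrees 0…4.
(1 - t + 2t^2) has coefficients 1,-1,2,0,0 for degrees 0…4.
Finally multiplying by (1 + 3t)^3, the product of all factors after the first has coefficients 1,8,20,18,27 for degrees 0…4.
[t^4] = 1·27 + 1·18 + 1·20 + 1·8 + 1·1 = 74.

74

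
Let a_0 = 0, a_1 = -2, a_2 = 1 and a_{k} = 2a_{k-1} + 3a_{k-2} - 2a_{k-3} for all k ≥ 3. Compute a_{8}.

The ordinary generating function has denominator 1 - 2z - 3z^2 + 2z^3.
Iterating the recurrence: a_0,…,a_{8} = 0, -2, 1, -4, -1, -16, -27, -100, -249.

-249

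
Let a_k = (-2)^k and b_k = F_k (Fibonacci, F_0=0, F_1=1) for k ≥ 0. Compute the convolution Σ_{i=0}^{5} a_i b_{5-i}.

Write out a_i and b_{5-i} for i = 0,…,5 and sum the products.
Σ = 1·5 − 2·3 + 4·2 − 8·1 + 16·1 − 32·0 = 15.

15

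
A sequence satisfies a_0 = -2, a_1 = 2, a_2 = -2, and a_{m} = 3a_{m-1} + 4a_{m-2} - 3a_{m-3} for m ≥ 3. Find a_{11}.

192542

The ordinary generating function has denominator 1 - 3x - 4x^2 + 3x^3.
Iterating the recurrence: a_0,…,a_{11} = -2, 2, -2, 8, 10, 68, 220, 902, 3382, 13094, 50104, 192542.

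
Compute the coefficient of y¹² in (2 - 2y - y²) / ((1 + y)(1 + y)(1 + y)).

272

The denominator gives the recurrence a_n = −3a_(n−1) − 3a_(n−2) − a_(n−3) for n ≥ 3; the numerator fixes a_0 = 2, a_1 = -8, a_2 = 17.
Iterating: 2, -8, 17, -29, 44, -62, 83, -107, 134, -164, 197, -233, 272, so a_12 = 272.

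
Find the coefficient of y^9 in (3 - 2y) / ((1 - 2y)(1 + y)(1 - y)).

The denominator gives the recurrence a_n = 2a_(n−1) + a_(n−2) − 2a_(n−3) for n ≥ 3; the numerator fixes a_0 = 3, a_1 = 4, a_2 = 11.
Iterating: 3, 4, 11, 20, 43, 84, 171, 340, 683, 1364, so a_9 = 1364.

1364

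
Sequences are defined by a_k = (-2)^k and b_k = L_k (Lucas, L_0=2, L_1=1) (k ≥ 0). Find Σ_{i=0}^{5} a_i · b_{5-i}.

The convolution is the t^5 coefficient of A(t)B(t).
Σ = 1·11 − 2·7 + 4·4 − 8·3 + 16·1 − 32·2 = -59.

-59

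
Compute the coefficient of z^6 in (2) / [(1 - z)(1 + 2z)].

Partial fractions give a closed form: a_n = (2/3)·1^n + (4/3)·(-2)^n.
At n = 6: a_6 = 86.

86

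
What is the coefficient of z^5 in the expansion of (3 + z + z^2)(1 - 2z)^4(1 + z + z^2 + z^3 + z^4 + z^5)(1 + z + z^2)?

(3 + z + z^2) has coefficients 3,1,1 for degrees 0…2.
(1 - 2z)^4 has coefficients 1,-8,24,-32,16,0 for degrees 0…5.
Multiplying by (1 + z + z^2 + z^3 + z^4 + z^5) gives running coefficients 1,-7,17,-15,1,1 for degrees 0…5.
Finally multiplying by (1 + z + z^2), the product of all factors after the first has coefficients 1,-6,11,-5,3,-13 for degrees 0…5.
[z^5] = 3·(-13) + 1·3 + 1·(-5) = -41.

-41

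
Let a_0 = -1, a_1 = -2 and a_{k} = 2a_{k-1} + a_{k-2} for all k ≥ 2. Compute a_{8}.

The ordinary generating function has denominator 1 - 2x - x^2.
Iterating the recurrence: a_0,…,a_{8} = -1, -2, -5, -12, -29, -70, -169, -408, -985.

-985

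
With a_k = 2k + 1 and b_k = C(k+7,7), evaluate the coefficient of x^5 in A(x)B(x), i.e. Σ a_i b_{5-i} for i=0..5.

2717

This is [x^5] in the product of the two ordinary generating functions.
Σ = 1·792 + 3·330 + 5·120 + 7·36 + 9·8 + 11·1 = 2717.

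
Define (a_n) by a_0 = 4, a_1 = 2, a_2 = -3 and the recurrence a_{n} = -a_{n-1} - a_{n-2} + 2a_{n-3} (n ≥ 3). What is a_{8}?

-35

The ordinary generating function has denominator 1 + t + t^2 - 2t^3.
Iterating the recurrence: a_0,…,a_{8} = 4, 2, -3, 9, -2, -13, 33, -24, -35.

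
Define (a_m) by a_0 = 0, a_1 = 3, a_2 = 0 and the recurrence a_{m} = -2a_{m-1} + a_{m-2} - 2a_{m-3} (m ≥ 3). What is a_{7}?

The ordinary generating function has denominator 1 + 2q - q^2 + 2q^3.
Iterating the recurrence: a_0,…,a_{7} = 0, 3, 0, 3, -12, 27, -72, 195.

195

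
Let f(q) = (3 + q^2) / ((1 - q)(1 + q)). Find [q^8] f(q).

4

The denominator gives the recurrence a_n = a_(n−2) for n ≥ 3; the numerator fixes a_0 = 3, a_1 = 0, a_2 = 4.
Iterating: 3, 0, 4, 0, 4, 0, 4, 0, 4, so a_8 = 4.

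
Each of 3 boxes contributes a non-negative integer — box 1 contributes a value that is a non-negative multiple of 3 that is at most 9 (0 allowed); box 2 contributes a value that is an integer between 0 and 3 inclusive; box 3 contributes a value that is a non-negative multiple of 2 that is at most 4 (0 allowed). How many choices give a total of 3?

The generating function for the choices is (1 + x³ + x⁶ + x⁹)·(1 + x + x² + x³)·(1 + x² + x⁴); the count is [x³].
(1 + x³ + x⁶ + x⁹) has coefficients 1,0,0,1 for degrees 0…3.
(1 + x + x² + x³) has coefficients 1,1,1,1 for degrees 0…3.
Finally multiplying by (1 + x² + x⁴), the product of all factors after the first has coefficients 1,1,2,2 for degrees 0…3.
[x³] = 1·2 + 1·1 = 3.

3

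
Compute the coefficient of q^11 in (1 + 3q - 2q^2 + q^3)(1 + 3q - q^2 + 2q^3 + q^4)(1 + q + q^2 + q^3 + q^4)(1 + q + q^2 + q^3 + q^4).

17

(1 + 3q - 2q^2 + q^3) has coefficients 1,3,-2,1 for degrees 0…3.
(1 + 3q - q^2 + 2q^3 + q^4) has coefficients 1,3,-1,2,1,0,0,0,0,0,0,0 for degrees 0…11.
Multiplying by (1 + q + q^2 + q^3 + q^4) gives running coefficients 1,4,3,5,6,5,2,3,1,0,0,0 for degrees 0…11.
Finally multiplying by (1 + q + q^2 + q^3 + q^4), the product of all factors after the first has coefficients 1,5,8,13,19,23,21,21,17,11,6,4 for degrees 0…11.
[q^11] = 1·4 + 3·6 − 2·11 + 1·17 = 17.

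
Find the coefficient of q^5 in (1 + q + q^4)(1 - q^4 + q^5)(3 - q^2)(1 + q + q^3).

(1 + q + q^4) has coefficients 1,1,0,0,1 for degrees 0…4.
(1 - q^4 + q^5) has coefficients 1,0,0,0,-1,1 for degrees 0…5.
Multiplying by (3 - q^2) gives running coefficients 3,0,-1,0,-3,3 for degrees 0…5.
Finally multiplying by (1 + q + q^3), the product of all factors after the first has coefficients 3,3,-1,2,-3,-1 for degrees 0…5.
[q^5] = 1·(-1) + 1·(-3) + 1·3 = -1.

-1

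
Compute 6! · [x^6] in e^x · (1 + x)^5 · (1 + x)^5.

424051

The EGF product rule gives c_6 = Σ_{k_1+k_2+k_3=6} C(6; k_1,k_2,k_3) · ∏ g_i(k_i), where e^x gives (1)^k; (1+x)^5 gives the falling factorial (5)_k; (1+x)^5 gives the falling factorial (5)_k.
g_1(k) for k = 0…6: 1, 1, 1, 1, 1, 1, 1.
g_2(k) for k = 0…6: 1, 5, 20, 60, 120, 120, 0.
g_3(k) for k = 0…6: 1, 5, 20, 60, 120, 120, 0.
First combine the last two factors: h(k) = Σ_j C(k,j)·g_2(j)·g_3(k−j) for k = 0…6: 1, 10, 90, 720, 5040, 30240, 151200.
c_6 = Σ_k C(6,k)·g_1(k)·h(6−k) = 1·1·151200 + 6·1·30240 + 15·1·5040 + 20·1·720 + 15·1·90 + 6·1·10 + 1·1·1 = 151200 + 181440 + 75600 + 14400 + 1350 + 60 + 1 = 424051.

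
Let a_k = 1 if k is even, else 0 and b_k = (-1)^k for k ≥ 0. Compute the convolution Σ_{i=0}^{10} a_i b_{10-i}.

6

This is [x^10] in the product of the two ordinary generating functions.
Σ = 1·1 + 0·(-1) + 1·1 + 0·(-1) + 1·1 + 0·(-1) + 1·1 + 0·(-1) + 1·1 + 0·(-1) + 1·1 = 6.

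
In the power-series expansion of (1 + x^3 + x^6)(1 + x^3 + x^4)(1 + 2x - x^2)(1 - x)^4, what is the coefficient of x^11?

(1 + x^3 + x^6) has coefficients 1,0,0,1,0,0,1 for degrees 0…6.
(1 + x^3 + x^4) has coefficients 1,0,0,1,1,0,0,0,0,0,0,0 for degrees 0…11.
Multiplying by (1 + 2x - x^2) gives running coefficients 1,2,-1,1,3,1,-1,0,0,0,0,0 for degrees 0…11.
Finally multiplying by (1 - x)^4, the product of all factors after the first has coefficients 1,-2,-3,13,-14,1,8,-1,-7,5,-1,0 for degrees 0…11.
[x^11] = 1·0 + 1·(-7) + 1·1 = -6.

-6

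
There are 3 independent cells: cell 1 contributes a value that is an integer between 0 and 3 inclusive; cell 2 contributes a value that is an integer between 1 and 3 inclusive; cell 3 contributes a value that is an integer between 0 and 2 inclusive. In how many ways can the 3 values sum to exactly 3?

6

The generating function for the choices is (1 + q + q^2 + q^3)·(q + q^2 + q^3)·(1 + q + q^2); the count is [q^3].
(1 + q + q^2 + q^3) has coefficients 1,1,1,1 for degrees 0…3.
(q + q^2 + q^3) has coefficients 0,1,1,1 for degrees 0…3.
Finally multiplying by (1 + q + q^2), the product of all factors after the first has coefficients 0,1,2,3 for degrees 0…3.
[q^3] = 1·3 + 1·2 + 1·1 + 1·0 = 6.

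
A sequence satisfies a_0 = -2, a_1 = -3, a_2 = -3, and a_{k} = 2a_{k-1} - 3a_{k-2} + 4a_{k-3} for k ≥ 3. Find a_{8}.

-85

The ordinary generating function has denominator 1 - 2y + 3y^2 - 4y^3.
Iterating the recurrence: a_0,…,a_{8} = -2, -3, -3, -5, -13, -23, -27, -37, -85.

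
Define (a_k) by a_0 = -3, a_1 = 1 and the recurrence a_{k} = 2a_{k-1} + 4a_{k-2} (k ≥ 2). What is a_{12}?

-798720

The ordinary generating function has denominator 1 - 2q - 4q^2.
Iterating the recurrence: a_0,…,a_{12} = -3, 1, -10, -16, -72, -208, -704, -2240, -7296, -23552, -76288, -246784, -798720.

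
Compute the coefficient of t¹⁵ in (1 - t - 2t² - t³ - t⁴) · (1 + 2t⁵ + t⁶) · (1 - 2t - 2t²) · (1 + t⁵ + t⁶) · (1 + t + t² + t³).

(1 - t - 2t² - t³ - t⁴) has coefficients 1,-1,-2,-1,-1 for degrees 0…4.
(1 + 2t⁵ + t⁶) has coefficients 1,0,0,0,0,2,1,0,0,0,0,0,0,0,0,0 for degrees 0…15.
Multiplying by (1 - 2t - 2t²) gives running coefficients 1,-2,-2,0,0,2,-3,-6,-2,0,0,0,0,0,0,0 for degrees 0…15.
Multiplying by (1 + t⁵ + t⁶) gives running coefficients 1,-2,-2,0,0,3,-4,-10,-4,0,2,-1,-9,-8,-2,0 for degrees 0…15.
Finally multiplying by (1 + t + t² + t³), the product of all factors after the first has coefficients 1,-1,-3,-3,-4,1,-1,-11,-15,-18,-12,-3,-8,-16,-20,-19 for degrees 0…15.
[t¹⁵] = 1·(-19) − 1·(-20) − 2·(-16) − 1·(-8) − 1·(-3) = 44.

44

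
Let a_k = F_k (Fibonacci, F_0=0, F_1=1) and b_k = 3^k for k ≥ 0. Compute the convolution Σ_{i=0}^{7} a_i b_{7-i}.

Write out a_i and b_{7-i} for i = 0,…,7 and sum the products.
Σ = 0·2187 + 1·729 + 1·243 + 2·81 + 3·27 + 5·9 + 8·3 + 13·1 = 1297.

1297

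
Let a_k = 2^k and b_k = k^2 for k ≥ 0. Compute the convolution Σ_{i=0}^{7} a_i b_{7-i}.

Write out a_i and b_{7-i} for i = 0,…,7 and sum the products.
Σ = 1·49 + 2·36 + 4·25 + 8·16 + 16·9 + 32·4 + 64·1 + 128·0 = 685.

685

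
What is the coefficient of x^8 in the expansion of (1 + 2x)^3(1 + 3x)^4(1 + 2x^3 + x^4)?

(1 + 2x)^3 has coefficients 1,6,12,8 for degrees 0…3.
(1 + 3x)^4 has coefficients 1,12,54,108,81,0,0,0,0 for degrees 0…8.
Finally multiplying by (1 + 2x^3 + x^4), the product of all factors after the first has coefficients 1,12,54,110,106,120,270,270,81 for degrees 0…8.
[x^8] = 1·81 + 6·270 + 12·270 + 8·120 = 5901.

5901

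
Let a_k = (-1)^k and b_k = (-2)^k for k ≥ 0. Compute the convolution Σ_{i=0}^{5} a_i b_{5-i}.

The convolution is the t^5 coefficient of A(t)B(t).
Σ = 1·(-32) − 1·16 + 1·(-8) − 1·4 + 1·(-2) − 1·1 = -63.

-63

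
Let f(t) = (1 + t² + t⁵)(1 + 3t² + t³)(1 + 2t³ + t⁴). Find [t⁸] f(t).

8

(1 + t² + t⁵) has coefficients 1,0,1,0,0,1 for degrees 0…5.
(1 + 3t² + t³) has coefficients 1,0,3,1,0,0,0,0,0 for degrees 0…8.
Finally multiplying by (1 + 2t³ + t⁴), the product of all factors after the first has coefficients 1,0,3,3,1,6,5,1,0 for degrees 0…8.
[t⁸] = 1·0 + 1·5 + 1·3 = 8.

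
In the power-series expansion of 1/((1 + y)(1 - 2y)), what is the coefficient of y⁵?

21

Partial fractions give a closed form: a_n = (1/3)·(-1)^n + (2/3)·2^n.
At n = 5: a_5 = 21.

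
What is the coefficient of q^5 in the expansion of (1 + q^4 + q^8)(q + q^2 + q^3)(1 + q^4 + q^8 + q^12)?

(1 + q^4 + q^8) has coefficients 1,0,0,0,1,0 for degrees 0…5.
(q + q^2 + q^3) has coefficients 0,1,1,1,0,0 for degrees 0…5.
Finally multiplying by (1 + q^4 + q^8 + q^12), the product of all factors after the first has coefficients 0,1,1,1,0,1 for degrees 0…5.
[q^5] = 1·1 + 1·1 = 2.

2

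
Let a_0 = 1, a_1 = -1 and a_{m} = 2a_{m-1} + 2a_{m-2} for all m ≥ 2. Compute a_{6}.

The ordinary generating function has denominator 1 - 2y - 2y^2.
Iterating the recurrence: a_0,…,a_{6} = 1, -1, 0, -2, -4, -12, -32.

-32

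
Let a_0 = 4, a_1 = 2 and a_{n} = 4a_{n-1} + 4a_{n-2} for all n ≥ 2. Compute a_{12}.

150831104

The ordinary generating function has denominator 1 - 4z - 4z^2.
Iterating the recurrence: a_0,…,a_{12} = 4, 2, 24, 104, 512, 2464, 11904, 57472, 277504, 1339904, 6469632, 31238144, 150831104.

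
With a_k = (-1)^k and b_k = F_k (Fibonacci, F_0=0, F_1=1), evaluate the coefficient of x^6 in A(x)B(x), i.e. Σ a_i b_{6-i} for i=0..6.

4

The convolution is the x^6 coefficient of A(x)B(x).
Σ = 1·8 − 1·5 + 1·3 − 1·2 + 1·1 − 1·1 + 1·0 = 4.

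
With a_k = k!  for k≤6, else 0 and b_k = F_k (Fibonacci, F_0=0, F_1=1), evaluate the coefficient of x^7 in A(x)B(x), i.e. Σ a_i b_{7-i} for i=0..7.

This is [x^7] in the product of the two ordinary generating functions.
Σ = 1·13 + 1·8 + 2·5 + 6·3 + 24·2 + 120·1 + 720·1 + 0·0 = 937.

937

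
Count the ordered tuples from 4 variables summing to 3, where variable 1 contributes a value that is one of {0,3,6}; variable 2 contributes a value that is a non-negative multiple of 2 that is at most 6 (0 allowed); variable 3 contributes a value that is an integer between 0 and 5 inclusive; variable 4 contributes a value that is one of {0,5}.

The generating function for the choices is (1 + q³ + q⁶)·(1 + q² + q⁴ + q⁶)·(1 + q + q² + q³ + q⁴ + q⁵)·(1 + q⁵); the count is [q³].
(1 + q³ + q⁶) has coefficients 1,0,0,1 for degrees 0…3.
(1 + q² + q⁴ + q⁶) has coefficients 1,0,1,0 for degrees 0…3.
Multiplying by (1 + q + q² + q³ + q⁴ + q⁵) gives running coefficients 1,1,2,2 for degrees 0…3.
Finally multiplying by (1 + q⁵), the product of all factors after the first has coefficients 1,1,2,2 for degrees 0…3.
[q³] = 1·2 + 1·1 = 3.

3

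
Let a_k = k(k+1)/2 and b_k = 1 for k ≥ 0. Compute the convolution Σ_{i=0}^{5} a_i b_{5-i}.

35

This is [x^5] in the product of the two ordinary generating functions.
Σ = 0·1 + 1·1 + 3·1 + 6·1 + 10·1 + 15·1 = 35.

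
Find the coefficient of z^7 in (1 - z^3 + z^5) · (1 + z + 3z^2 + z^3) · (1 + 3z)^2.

(1 - z^3 + z^5) has coefficients 1,0,0,-1,0,1 for degrees 0…5.
(1 + z + 3z^2 + z^3) has coefficients 1,1,3,1,0,0,0,0 for degrees 0…7.
Finally multiplying by (1 + 3z)^2, the product of all factors after the first has coefficients 1,7,18,28,33,9,0,0 for degrees 0…7.
[z^7] = 1·0 − 1·33 + 1·18 = -15.

-15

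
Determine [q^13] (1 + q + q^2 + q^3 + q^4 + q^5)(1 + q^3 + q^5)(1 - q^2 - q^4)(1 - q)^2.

2

(1 + q + q^2 + q^3 + q^4 + q^5) has coefficients 1,1,1,1,1,1 for degrees 0…5.
(1 + q^3 + q^5) has coefficients 1,0,0,1,0,1,0,0,0,0,0,0,0,0 for degrees 0…13.
Multiplying by (1 - q^2 - q^4) gives running coefficients 1,0,-1,1,-1,0,0,-2,0,-1,0,0,0,0 for degrees 0…13.
Finally multiplying by (1 - q)^2, the product of all factors after the first has coefficients 1,-2,0,3,-4,3,-1,-2,4,-3,2,-1,0,0 for degrees 0…13.
[q^13] = 1·0 + 1·0 + 1·(-1) + 1·2 + 1·(-3) + 1·4 = 2.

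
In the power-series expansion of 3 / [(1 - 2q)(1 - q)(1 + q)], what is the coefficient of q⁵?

126

Partial fractions give a closed form: a_n = (4)·2^n + (-3/2)·1^n + (1/2)·(-1)^n.
At n = 5: a_5 = 126.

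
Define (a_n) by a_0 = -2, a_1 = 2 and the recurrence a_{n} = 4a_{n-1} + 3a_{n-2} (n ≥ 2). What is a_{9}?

The ordinary generating function has denominator 1 - 4t - 3t^2.
Iterating the recurrence: a_0,…,a_{9} = -2, 2, 2, 14, 62, 290, 1346, 6254, 29054, 134978.

134978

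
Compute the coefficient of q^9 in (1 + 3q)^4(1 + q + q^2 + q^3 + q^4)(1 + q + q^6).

256

(1 + 3q)^4 has coefficients 1,12,54,108,81 for degrees 0…4.
(1 + q + q^2 + q^3 + q^4) has coefficients 1,1,1,1,1,0,0,0,0,0 for degrees 0…9.
Finally multiplying by (1 + q + q^6), the product of all factors after the first has coefficients 1,2,2,2,2,1,1,1,1,1 for degrees 0…9.
[q^9] = 1·1 + 12·1 + 54·1 + 108·1 + 81·1 = 256.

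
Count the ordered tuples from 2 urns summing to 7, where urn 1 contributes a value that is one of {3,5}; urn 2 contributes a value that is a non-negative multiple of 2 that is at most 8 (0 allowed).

The generating function for the choices is (t³ + t⁵)·(1 + t² + t⁴ + t⁶ + t⁸); the count is [t⁷].
(t³ + t⁵) has coefficients 0,0,0,1,0,1 for degrees 0…5.
(1 + t² + t⁴ + t⁶ + t⁸) has coefficients 1,0,1,0,1,0,1,0 for degrees 0…7.
[t⁷] = 1·1 + 1·1 = 2.

2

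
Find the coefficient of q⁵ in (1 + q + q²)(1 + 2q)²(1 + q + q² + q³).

21

(1 + q + q²) has coefficients 1,1,1 for degrees 0…2.
(1 + 2q)² has coefficients 1,4,4,0,0,0 for degrees 0…5.
Finally multiplying by (1 + q + q² + q³), the product of all factors after the first has coefficients 1,5,9,9,8,4 for degrees 0…5.
[q⁵] = 1·4 + 1·8 + 1·9 = 21.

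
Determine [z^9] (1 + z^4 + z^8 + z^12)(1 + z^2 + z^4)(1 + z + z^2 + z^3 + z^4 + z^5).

5

(1 + z^4 + z^8 + z^12) has coefficients 1,0,0,0,1,0,0,0,1,0 for degrees 0…9.
(1 + z^2 + z^4) has coefficients 1,0,1,0,1,0,0,0,0,0 for degrees 0…9.
Finally multiplying by (1 + z + z^2 + z^3 + z^4 + z^5), the product of all factors after the first has coefficients 1,1,2,2,3,3,2,2,1,1 for degrees 0…9.
[z^9] = 1·1 + 1·3 + 1·1 = 5.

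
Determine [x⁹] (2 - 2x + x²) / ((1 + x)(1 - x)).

-2

The denominator gives the recurrence a_n = a_(n−2) for n ≥ 3; the numerator fixes a_0 = 2, a_1 = -2, a_2 = 3.
Iterating: 2, -2, 3, -2, 3, -2, 3, -2, 3, -2, so a_9 = -2.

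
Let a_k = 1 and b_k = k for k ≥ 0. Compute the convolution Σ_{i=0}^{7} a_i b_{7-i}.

28

Write out a_i and b_{7-i} for i = 0,…,7 and sum the products.
Σ = 1·7 + 1·6 + 1·5 + 1·4 + 1·3 + 1·2 + 1·1 + 1·0 = 28.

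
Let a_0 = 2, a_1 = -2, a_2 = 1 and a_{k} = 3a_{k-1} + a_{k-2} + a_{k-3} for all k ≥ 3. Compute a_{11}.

The ordinary generating function has denominator 1 - 3y - y^2 - y^3.
Iterating the recurrence: a_0,…,a_{11} = 2, -2, 1, 3, 8, 28, 95, 321, 1086, 3674, 12429, 42047.

42047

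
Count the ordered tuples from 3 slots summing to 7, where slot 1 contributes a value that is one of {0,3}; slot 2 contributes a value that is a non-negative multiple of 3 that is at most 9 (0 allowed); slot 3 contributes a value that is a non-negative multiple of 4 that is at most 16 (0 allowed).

The generating function for the choices is (1 + x^3)·(1 + x^3 + x^6 + x^9)·(1 + x^4 + x^8 + x^12 + x^16); the count is [x^7].
(1 + x^3) has coefficients 1,0,0,1 for degrees 0…3.
(1 + x^3 + x^6 + x^9) has coefficients 1,0,0,1,0,0,1,0 for degrees 0…7.
Finally multiplying by (1 + x^4 + x^8 + x^12 + x^16), the product of all factors after the first has coefficients 1,0,0,1,1,0,1,1 for degrees 0…7.
[x^7] = 1·1 + 1·1 = 2.

2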